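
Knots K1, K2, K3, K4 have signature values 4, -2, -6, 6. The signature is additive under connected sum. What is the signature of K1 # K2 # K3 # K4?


The signature is additive under connected sum.
signature(K1 # K2 # K3 # K4) = (4) + (-2) + (-6) + (6)
= 2

2


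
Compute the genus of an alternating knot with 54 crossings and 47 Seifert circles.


For alternating knots, g = (c - s + 1)/2.
= (54 - 47 + 1)/2
= 8/2 = 4

4


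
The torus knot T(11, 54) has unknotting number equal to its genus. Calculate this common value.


For a torus knot T(p,q), both the unknotting number and genus equal (p-1)(q-1)/2.
= (11-1)(54-1)/2
= 10*53/2
= 530/2 = 265

265


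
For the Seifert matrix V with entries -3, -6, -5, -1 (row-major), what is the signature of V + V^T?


Step 1: V + V^T = [[-6, -11], [-11, -2]]
Step 2: trace = -8, det = -109
Step 3: Discriminant = (-8)^2 - 4*(-109) = 500
Step 4: Eigenvalues: 7.18034, -15.1803
Step 5: Signature = (# positive eigenvalues) - (# negative eigenvalues) = 0

0


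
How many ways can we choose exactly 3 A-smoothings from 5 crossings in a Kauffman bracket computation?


We choose which 3 of 5 crossings get A-smoothings.
C(5, 3) = 5! / (3! * 2!)
= 10

10


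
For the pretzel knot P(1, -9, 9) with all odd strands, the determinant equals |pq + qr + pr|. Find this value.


Step 1: Compute pq + qr + pr.
pq = 1*(-9) = -9
qr = (-9)*9 = -81
pr = 1*9 = 9
pq + qr + pr = -9 + (-81) + 9 = -81
Step 2: Take absolute value.
det(P(1,-9,9)) = |-81| = 81

81


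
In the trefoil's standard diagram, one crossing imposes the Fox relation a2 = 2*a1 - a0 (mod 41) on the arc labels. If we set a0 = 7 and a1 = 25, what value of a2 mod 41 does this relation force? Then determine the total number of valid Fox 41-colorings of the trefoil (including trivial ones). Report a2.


Step 1: Apply the given crossing relation 2*a1 - a0 - a2 = 0 (mod 41).
  a2 = 2*a1 - a0 mod 41
  a2 = 2*25 - 7 mod 41
  a2 = 50 - 7 mod 41
  a2 = 43 mod 41 = 2
Step 2: The trefoil has determinant 3.
  Number of Fox p-colorings (p prime) is p^2 if p = 3, else p.
  Since 41 does not divide 3, only trivial (constant) colorings exist.
  (So the trial a0 = 7, a1 = 25 with a0 != a1 does NOT extend to a valid coloring of the whole trefoil: the other two crossing relations require 3*(a1 - a0) = 0 (mod 41), which fails.)
  Total colorings = 41
Step 3: a2 = 2, total Fox 41-colorings = 41

2


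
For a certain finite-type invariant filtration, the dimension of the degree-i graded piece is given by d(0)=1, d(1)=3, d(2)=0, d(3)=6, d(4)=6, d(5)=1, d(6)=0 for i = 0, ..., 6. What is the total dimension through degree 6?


Total dimension = d(0) + d(1) + ... + d(6)
= 1 + 3 + 0 + 6 + 6 + 1 + 0
= 17

17


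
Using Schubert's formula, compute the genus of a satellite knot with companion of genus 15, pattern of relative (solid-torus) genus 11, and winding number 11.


Schubert: g(satellite) = g_rel(pattern) + |winding| * g(companion),
where g_rel(pattern) is the genus of the pattern relative to the solid torus.
= 11 + 11 * 15
= 11 + 165 = 176

176


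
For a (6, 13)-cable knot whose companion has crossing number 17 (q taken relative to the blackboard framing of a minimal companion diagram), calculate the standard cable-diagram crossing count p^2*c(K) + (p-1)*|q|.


Step 1: Each of the c(K) crossings of the companion diagram becomes p*p = p^2 crossings among the p parallel strands, and each of the |q| twists s_1 s_2 ... s_(p-1) adds (p-1) crossings.
  Crossings = p^2 * c(K) + (p-1)*|q|
Step 2: = 6^2 * 17 + (6-1)*13
Step 3: = 36*17 + 5*13
Step 4: = 612 + 65 = 677

677


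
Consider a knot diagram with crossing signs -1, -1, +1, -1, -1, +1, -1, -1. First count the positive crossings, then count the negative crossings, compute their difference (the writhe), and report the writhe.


Step 1: Count positive crossings (+1).
Positive crossings: 2
Step 2: Count negative crossings (-1).
Negative crossings: 6
Step 3: Writhe = (positive) - (negative)
w = 2 - 6 = -4
Step 4: |w| = 4, and w is negative

-4


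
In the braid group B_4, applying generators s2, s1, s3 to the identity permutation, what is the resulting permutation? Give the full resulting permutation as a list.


Starting with identity [1, 2, 3, 4].
Apply generators in sequence:
  After s2: [1, 3, 2, 4]
  After s1: [3, 1, 2, 4]
  After s3: [3, 1, 4, 2]
Final permutation: [3, 1, 4, 2]

[3, 1, 4, 2]


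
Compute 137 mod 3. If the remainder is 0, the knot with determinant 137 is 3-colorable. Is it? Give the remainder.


Step 1: A knot is p-colorable if and only if p divides its determinant.
Step 2: Compute 137 mod 3.
137 = 45 * 3 + 2
Step 3: 137 mod 3 = 2
Step 4: The knot is 3-colorable: no

2


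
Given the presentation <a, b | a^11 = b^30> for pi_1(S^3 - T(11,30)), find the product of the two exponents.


The relation is a^11 = b^30.
Product of exponents = 11 * 30
= 330

330


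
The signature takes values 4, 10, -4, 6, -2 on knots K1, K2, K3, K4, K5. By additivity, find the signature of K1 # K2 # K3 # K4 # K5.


The signature is additive under connected sum.
signature(K1 # K2 # K3 # K4 # K5) = (4) + (10) + (-4) + (6) + (-2)
= 14

14


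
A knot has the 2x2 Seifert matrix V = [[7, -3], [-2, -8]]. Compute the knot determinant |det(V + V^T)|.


Step 1: Form V + V^T where V = [[7, -3], [-2, -8]]
  V^T = [[7, -2], [-3, -8]]
  V + V^T = [[14, -5], [-5, -16]]
Step 2: det(V + V^T) = 14*(-16) - (-5)*(-5)
  = -224 - 25 = -249
Step 3: Knot determinant = |det(V + V^T)| = |-249| = 249

249


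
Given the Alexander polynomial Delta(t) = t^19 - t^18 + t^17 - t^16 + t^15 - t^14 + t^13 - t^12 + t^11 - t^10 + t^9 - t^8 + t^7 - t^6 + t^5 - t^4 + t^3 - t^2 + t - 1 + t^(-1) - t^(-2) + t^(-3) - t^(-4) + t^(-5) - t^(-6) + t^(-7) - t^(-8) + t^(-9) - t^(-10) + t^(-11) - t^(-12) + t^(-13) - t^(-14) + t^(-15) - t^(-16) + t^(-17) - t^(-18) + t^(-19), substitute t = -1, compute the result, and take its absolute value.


Step 1: The polynomial has 39 terms with alternating signs, exponents from 19 down to -19.
Step 2: Substitute t = -1. The i-th term has coefficient (-1)^i and exponent (m-i),
  so its value is (-1)^i * (-1)^(m-i) = (-1)^m = -1 for every i.
Step 3: All 39 terms equal -1, so Delta(-1) = 39 * (-1) = -39
Step 4: |Delta(-1)| = 39

39


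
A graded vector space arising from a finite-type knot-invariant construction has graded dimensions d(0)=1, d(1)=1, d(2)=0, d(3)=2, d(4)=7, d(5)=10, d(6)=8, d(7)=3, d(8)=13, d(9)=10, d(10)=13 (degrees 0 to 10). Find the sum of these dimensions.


Total dimension = d(0) + d(1) + ... + d(10)
= 1 + 1 + 0 + 2 + 7 + 10 + 8 + 3 + 13 + 10 + 13
= 68

68


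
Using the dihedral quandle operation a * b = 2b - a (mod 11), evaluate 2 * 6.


2 * 6 = 2*6 - 2 mod 11
= 12 - 2 mod 11
= 10 mod 11 = 10

10


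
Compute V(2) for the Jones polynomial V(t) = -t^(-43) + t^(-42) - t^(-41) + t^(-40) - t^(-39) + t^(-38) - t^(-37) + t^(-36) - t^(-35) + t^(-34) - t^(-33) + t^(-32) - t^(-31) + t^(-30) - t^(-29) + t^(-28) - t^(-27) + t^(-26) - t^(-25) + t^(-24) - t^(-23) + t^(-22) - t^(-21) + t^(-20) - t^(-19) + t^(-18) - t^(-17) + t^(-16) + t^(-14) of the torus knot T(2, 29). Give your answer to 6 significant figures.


Substituting t = 2 into V(t) = -t^(-43) + t^(-42) - t^(-41) + t^(-40) - t^(-39) + t^(-38) - t^(-37) + t^(-36) - t^(-35) + t^(-34) - t^(-33) + t^(-32) - t^(-31) + t^(-30) - t^(-29) + t^(-28) - t^(-27) + t^(-26) - t^(-25) + t^(-24) - t^(-23) + t^(-22) - t^(-21) + t^(-20) - t^(-19) + t^(-18) - t^(-17) + t^(-16) + t^(-14):
  (-)t^(-43) = -1.13687e-13
  (+)t^(-42) = 2.27374e-13
  (-)t^(-41) = -4.54747e-13
  (+)t^(-40) = 9.09495e-13
  (-)t^(-39) = -1.81899e-12
  (+)t^(-38) = 3.63798e-12
  (-)t^(-37) = -7.27596e-12
  (+)t^(-36) = 1.45519e-11
  (-)t^(-35) = -2.91038e-11
  (+)t^(-34) = 5.82077e-11
  (-)t^(-33) = -1.16415e-10
  (+)t^(-32) = 2.32831e-10
  (-)t^(-31) = -4.65661e-10
  (+)t^(-30) = 9.31323e-10
  (-)t^(-29) = -1.86265e-09
  (+)t^(-28) = 3.72529e-09
  (-)t^(-27) = -7.45058e-09
  (+)t^(-26) = 1.49012e-08
  (-)t^(-25) = -2.98023e-08
  (+)t^(-24) = 5.96046e-08
  (-)t^(-23) = -1.19209e-07
  (+)t^(-22) = 2.38419e-07
  (-)t^(-21) = -4.76837e-07
  (+)t^(-20) = 9.53674e-07
  (-)t^(-19) = -1.90735e-06
  (+)t^(-18) = 3.8147e-06
  (-)t^(-17) = -7.62939e-06
  (+)t^(-16) = 1.52588e-05
  (+)t^(-14) = 6.10352e-05
Sum = (-1.13687e-13) + (2.27374e-13) + (-4.54747e-13) + (9.09495e-13) + (-1.81899e-12) + (3.63798e-12) + (-7.27596e-12) + (1.45519e-11) + (-2.91038e-11) + (5.82077e-11) + (-1.16415e-10) + (2.32831e-10) + (-4.65661e-10) + (9.31323e-10) + (-1.86265e-09) + (3.72529e-09) + (-7.45058e-09) + (1.49012e-08) + (-2.98023e-08) + (5.96046e-08) + (-1.19209e-07) + (2.38419e-07) + (-4.76837e-07) + (9.53674e-07) + (-1.90735e-06) + (3.8147e-06) + (-7.62939e-06) + (1.52588e-05) + (6.10352e-05)
= 7.120768225e-05
Rounded to 6 significant figures: 7.12077e-05

7.12077e-05


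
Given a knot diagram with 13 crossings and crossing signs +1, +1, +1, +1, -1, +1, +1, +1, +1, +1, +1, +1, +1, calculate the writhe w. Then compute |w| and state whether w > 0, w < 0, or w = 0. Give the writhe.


Step 1: Count positive crossings (+1).
Positive crossings: 12
Step 2: Count negative crossings (-1).
Negative crossings: 1
Step 3: Writhe = (positive) - (negative)
w = 12 - 1 = 11
Step 4: |w| = 11, and w is positive

11


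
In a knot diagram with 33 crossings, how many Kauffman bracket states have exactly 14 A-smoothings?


We choose which 14 of 33 crossings get A-smoothings.
C(33, 14) = 33! / (14! * 19!)
= 818809200

818809200


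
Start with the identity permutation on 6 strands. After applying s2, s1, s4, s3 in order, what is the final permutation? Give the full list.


Starting with identity [1, 2, 3, 4, 5, 6].
Apply generators in sequence:
  After s2: [1, 3, 2, 4, 5, 6]
  After s1: [3, 1, 2, 4, 5, 6]
  After s4: [3, 1, 2, 5, 4, 6]
  After s3: [3, 1, 5, 2, 4, 6]
Final permutation: [3, 1, 5, 2, 4, 6]

[3, 1, 5, 2, 4, 6]


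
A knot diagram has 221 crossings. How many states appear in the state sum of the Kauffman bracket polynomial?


Each crossing contributes 2 choices (A-smoothing or B-smoothing).
Total states = 2^221 = 3369993333393829974333376885877453834204643052817571560137951281152

3369993333393829974333376885877453834204643052817571560137951281152


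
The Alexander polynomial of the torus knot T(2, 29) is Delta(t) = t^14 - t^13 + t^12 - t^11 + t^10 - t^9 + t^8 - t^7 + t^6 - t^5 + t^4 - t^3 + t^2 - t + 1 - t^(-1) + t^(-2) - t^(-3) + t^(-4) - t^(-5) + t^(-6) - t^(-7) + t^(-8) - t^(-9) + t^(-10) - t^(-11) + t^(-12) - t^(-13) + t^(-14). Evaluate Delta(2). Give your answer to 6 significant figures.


Substituting t = 2 into Delta(t) = t^14 - t^13 + t^12 - t^11 + t^10 - t^9 + t^8 - t^7 + t^6 - t^5 + t^4 - t^3 + t^2 - t + 1 - t^(-1) + t^(-2) - t^(-3) + t^(-4) - t^(-5) + t^(-6) - t^(-7) + t^(-8) - t^(-9) + t^(-10) - t^(-11) + t^(-12) - t^(-13) + t^(-14):
Term values: (16384) + (-8192) + (4096) + (-2048) + (1024) + (-512) + (256) + (-128) + (64) + (-32) + (16) + (-8) + (4) + (-2) + (1) + (-0.5) + (0.25) + (-0.125) + (0.0625) + (-0.03125) + (0.015625) + (-0.0078125) + (0.00390625) + (-0.00195312) + (0.000976562) + (-0.000488281) + (0.000244141) + (-0.00012207) + (6.10352e-05)
Sum = 10922.66669
Rounded to 6 significant figures: 10922.7

10922.7


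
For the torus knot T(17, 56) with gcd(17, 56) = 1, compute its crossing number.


For a torus knot T(p, q) with gcd(p,q)=1,
the crossing number is min(p*(q-1), q*(p-1)).
p*(q-1) = 17*55 = 935
q*(p-1) = 56*16 = 896
min(935, 896) = 896

896


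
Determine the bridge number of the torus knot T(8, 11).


The bridge number of T(p,q) is min(p,q).
min(8, 11) = 8

8


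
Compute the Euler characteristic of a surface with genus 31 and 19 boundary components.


chi = 2 - 2g - b
= 2 - 2*31 - 19
= 2 - 62 - 19 = -79

-79


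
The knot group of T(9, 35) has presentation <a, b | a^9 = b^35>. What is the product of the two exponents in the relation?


The relation is a^9 = b^35.
Product of exponents = 9 * 35
= 315

315


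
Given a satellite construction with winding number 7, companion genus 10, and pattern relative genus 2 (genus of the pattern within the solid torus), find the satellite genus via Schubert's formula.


Schubert: g(satellite) = g_rel(pattern) + |winding| * g(companion),
where g_rel(pattern) is the genus of the pattern relative to the solid torus.
= 2 + 7 * 10
= 2 + 70 = 72

72


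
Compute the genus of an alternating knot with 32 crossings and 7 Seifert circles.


For alternating knots, g = (c - s + 1)/2.
= (32 - 7 + 1)/2
= 26/2 = 13

13


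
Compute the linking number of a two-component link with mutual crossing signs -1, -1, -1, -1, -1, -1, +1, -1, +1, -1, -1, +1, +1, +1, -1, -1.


Step 1: Count positive crossings: 5
Step 2: Count negative crossings: 11
Step 3: Sum of signs = 5 - 11 = -6
Step 4: Linking number = sum/2 = -6/2 = -3

-3


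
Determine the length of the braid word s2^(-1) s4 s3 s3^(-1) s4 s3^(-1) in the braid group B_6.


The word length counts the number of generators (including inverses).
Listing each generator: s2^(-1), s4, s3, s3^(-1), s4, s3^(-1)
There are 6 generators in this braid word.

6


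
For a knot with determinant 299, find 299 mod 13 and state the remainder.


Step 1: A knot is p-colorable if and only if p divides its determinant.
Step 2: Compute 299 mod 13.
299 = 23 * 13 + 0
Step 3: 299 mod 13 = 0
Step 4: The knot is 13-colorable: yes

0


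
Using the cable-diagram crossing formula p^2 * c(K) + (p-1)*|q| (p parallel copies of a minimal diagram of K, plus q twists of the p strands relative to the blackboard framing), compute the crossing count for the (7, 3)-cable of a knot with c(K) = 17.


Step 1: Each of the c(K) crossings of the companion diagram becomes p*p = p^2 crossings among the p parallel strands, and each of the |q| twists s_1 s_2 ... s_(p-1) adds (p-1) crossings.
  Crossings = p^2 * c(K) + (p-1)*|q|
Step 2: = 7^2 * 17 + (7-1)*3
Step 3: = 49*17 + 6*3
Step 4: = 833 + 18 = 851

851


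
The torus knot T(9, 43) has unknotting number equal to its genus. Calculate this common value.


For a torus knot T(p,q), both the unknotting number and genus equal (p-1)(q-1)/2.
= (9-1)(43-1)/2
= 8*42/2
= 336/2 = 168

168


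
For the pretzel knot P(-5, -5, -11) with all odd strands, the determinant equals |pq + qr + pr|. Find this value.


Step 1: Compute pq + qr + pr.
pq = (-5)*(-5) = 25
qr = (-5)*(-11) = 55
pr = (-5)*(-11) = 55
pq + qr + pr = 25 + 55 + 55 = 135
Step 2: Take absolute value.
det(P(-5,-5,-11)) = |135| = 135

135


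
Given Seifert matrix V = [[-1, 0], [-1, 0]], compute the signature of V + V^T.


Step 1: V + V^T = [[-2, -1], [-1, 0]]
Step 2: trace = -2, det = -1
Step 3: Discriminant = (-2)^2 - 4*(-1) = 8
Step 4: Eigenvalues: 0.414214, -2.41421
Step 5: Signature = (# positive eigenvalues) - (# negative eigenvalues) = 0

0


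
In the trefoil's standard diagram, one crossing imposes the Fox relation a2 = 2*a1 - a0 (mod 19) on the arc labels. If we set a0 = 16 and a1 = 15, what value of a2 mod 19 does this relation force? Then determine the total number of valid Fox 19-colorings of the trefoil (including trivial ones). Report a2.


Step 1: Apply the given crossing relation 2*a1 - a0 - a2 = 0 (mod 19).
  a2 = 2*a1 - a0 mod 19
  a2 = 2*15 - 16 mod 19
  a2 = 30 - 16 mod 19
  a2 = 14 mod 19 = 14
Step 2: The trefoil has determinant 3.
  Number of Fox p-colorings (p prime) is p^2 if p = 3, else p.
  Since 19 does not divide 3, only trivial (constant) colorings exist.
  (So the trial a0 = 16, a1 = 15 with a0 != a1 does NOT extend to a valid coloring of the whole trefoil: the other two crossing relations require 3*(a1 - a0) = 0 (mod 19), which fails.)
  Total colorings = 19
Step 3: a2 = 14, total Fox 19-colorings = 19

14


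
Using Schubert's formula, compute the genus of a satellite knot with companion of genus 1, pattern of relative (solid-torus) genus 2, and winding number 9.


Schubert: g(satellite) = g_rel(pattern) + |winding| * g(companion),
where g_rel(pattern) is the genus of the pattern relative to the solid torus.
= 2 + 9 * 1
= 2 + 9 = 11

11


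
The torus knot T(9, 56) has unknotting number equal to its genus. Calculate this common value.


For a torus knot T(p,q), both the unknotting number and genus equal (p-1)(q-1)/2.
= (9-1)(56-1)/2
= 8*55/2
= 440/2 = 220

220


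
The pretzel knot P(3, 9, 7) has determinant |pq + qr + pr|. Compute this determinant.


Step 1: Compute pq + qr + pr.
pq = 3*9 = 27
qr = 9*7 = 63
pr = 3*7 = 21
pq + qr + pr = 27 + 63 + 21 = 111
Step 2: Take absolute value.
det(P(3,9,7)) = |111| = 111

111


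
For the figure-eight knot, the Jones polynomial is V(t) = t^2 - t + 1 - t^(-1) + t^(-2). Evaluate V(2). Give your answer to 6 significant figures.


Substituting t = 2 into V(t) = t^2 - t + 1 - t^(-1) + t^(-2):
  (+)t^(2) = 4
  (-)t^(1) = -2
  (+)t^(0) = 1
  (-)t^(-1) = -0.5
  (+)t^(-2) = 0.25
Sum = (4) + (-2) + (1) + (-0.5) + (0.25)
= 2.75
Rounded to 6 significant figures: 2.75

2.75


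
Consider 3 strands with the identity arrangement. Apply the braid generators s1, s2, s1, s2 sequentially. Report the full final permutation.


Starting with identity [1, 2, 3].
Apply generators in sequence:
  After s1: [2, 1, 3]
  After s2: [2, 3, 1]
  After s1: [3, 2, 1]
  After s2: [3, 1, 2]
Final permutation: [3, 1, 2]

[3, 1, 2]


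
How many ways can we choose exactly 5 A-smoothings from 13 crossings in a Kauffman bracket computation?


We choose which 5 of 13 crossings get A-smoothings.
C(13, 5) = 13! / (5! * 8!)
= 1287

1287


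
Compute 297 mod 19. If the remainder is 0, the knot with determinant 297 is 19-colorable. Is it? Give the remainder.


Step 1: A knot is p-colorable if and only if p divides its determinant.
Step 2: Compute 297 mod 19.
297 = 15 * 19 + 12
Step 3: 297 mod 19 = 12
Step 4: The knot is 19-colorable: no

12


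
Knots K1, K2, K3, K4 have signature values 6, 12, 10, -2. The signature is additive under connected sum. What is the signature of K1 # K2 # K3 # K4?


The signature is additive under connected sum.
signature(K1 # K2 # K3 # K4) = (6) + (12) + (10) + (-2)
= 26

26


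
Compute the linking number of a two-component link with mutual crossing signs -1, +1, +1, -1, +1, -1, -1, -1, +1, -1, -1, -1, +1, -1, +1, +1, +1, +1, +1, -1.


Step 1: Count positive crossings: 10
Step 2: Count negative crossings: 10
Step 3: Sum of signs = 10 - 10 = 0
Step 4: Linking number = sum/2 = 0/2 = 0

0


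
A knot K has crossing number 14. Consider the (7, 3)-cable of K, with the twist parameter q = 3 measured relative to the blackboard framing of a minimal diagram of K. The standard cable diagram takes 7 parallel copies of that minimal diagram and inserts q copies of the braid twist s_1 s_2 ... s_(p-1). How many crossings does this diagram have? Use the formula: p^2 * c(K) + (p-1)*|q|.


Step 1: Each of the c(K) crossings of the companion diagram becomes p*p = p^2 crossings among the p parallel strands, and each of the |q| twists s_1 s_2 ... s_(p-1) adds (p-1) crossings.
  Crossings = p^2 * c(K) + (p-1)*|q|
Step 2: = 7^2 * 14 + (7-1)*3
Step 3: = 49*14 + 6*3
Step 4: = 686 + 18 = 704

704


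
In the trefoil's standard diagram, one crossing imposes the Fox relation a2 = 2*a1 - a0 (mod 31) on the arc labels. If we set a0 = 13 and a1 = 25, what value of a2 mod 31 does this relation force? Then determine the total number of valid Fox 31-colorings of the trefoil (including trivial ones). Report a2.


Step 1: Apply the given crossing relation 2*a1 - a0 - a2 = 0 (mod 31).
  a2 = 2*a1 - a0 mod 31
  a2 = 2*25 - 13 mod 31
  a2 = 50 - 13 mod 31
  a2 = 37 mod 31 = 6
Step 2: The trefoil has determinant 3.
  Number of Fox p-colorings (p prime) is p^2 if p = 3, else p.
  Since 31 does not divide 3, only trivial (constant) colorings exist.
  (So the trial a0 = 13, a1 = 25 with a0 != a1 does NOT extend to a valid coloring of the whole trefoil: the other two crossing relations require 3*(a1 - a0) = 0 (mod 31), which fails.)
  Total colorings = 31
Step 3: a2 = 6, total Fox 31-colorings = 31

6


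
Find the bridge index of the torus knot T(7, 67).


The bridge number of T(p,q) is min(p,q).
min(7, 67) = 7

7


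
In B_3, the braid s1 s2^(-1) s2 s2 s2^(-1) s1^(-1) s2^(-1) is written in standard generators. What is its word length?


The word length counts the number of generators (including inverses).
Listing each generator: s1, s2^(-1), s2, s2, s2^(-1), s1^(-1), s2^(-1)
There are 7 generators in this braid word.

7


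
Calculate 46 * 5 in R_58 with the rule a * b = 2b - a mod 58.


46 * 5 = 2*5 - 46 mod 58
= 10 - 46 mod 58
= -36 mod 58 = 22

22


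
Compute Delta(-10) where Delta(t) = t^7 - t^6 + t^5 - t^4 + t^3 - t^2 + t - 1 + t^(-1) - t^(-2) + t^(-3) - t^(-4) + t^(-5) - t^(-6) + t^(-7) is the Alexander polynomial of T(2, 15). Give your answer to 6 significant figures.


Substituting t = -10 into Delta(t) = t^7 - t^6 + t^5 - t^4 + t^3 - t^2 + t - 1 + t^(-1) - t^(-2) + t^(-3) - t^(-4) + t^(-5) - t^(-6) + t^(-7):
Term values: (-10000000) + (-1000000) + (-100000) + (-10000) + (-1000) + (-100) + (-10) + (-1) + (-0.1) + (-0.01) + (-0.001) + (-0.0001) + (-1e-05) + (-1e-06) + (-1e-07)
Sum = -11111111.11
Rounded to 6 significant figures: -1.11111e+07

-1.11111e+07


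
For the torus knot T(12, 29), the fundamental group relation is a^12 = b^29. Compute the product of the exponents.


The relation is a^12 = b^29.
Product of exponents = 12 * 29
= 348

348


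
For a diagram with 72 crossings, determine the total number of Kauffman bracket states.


Each crossing contributes 2 choices (A-smoothing or B-smoothing).
Total states = 2^72 = 4722366482869645213696

4722366482869645213696


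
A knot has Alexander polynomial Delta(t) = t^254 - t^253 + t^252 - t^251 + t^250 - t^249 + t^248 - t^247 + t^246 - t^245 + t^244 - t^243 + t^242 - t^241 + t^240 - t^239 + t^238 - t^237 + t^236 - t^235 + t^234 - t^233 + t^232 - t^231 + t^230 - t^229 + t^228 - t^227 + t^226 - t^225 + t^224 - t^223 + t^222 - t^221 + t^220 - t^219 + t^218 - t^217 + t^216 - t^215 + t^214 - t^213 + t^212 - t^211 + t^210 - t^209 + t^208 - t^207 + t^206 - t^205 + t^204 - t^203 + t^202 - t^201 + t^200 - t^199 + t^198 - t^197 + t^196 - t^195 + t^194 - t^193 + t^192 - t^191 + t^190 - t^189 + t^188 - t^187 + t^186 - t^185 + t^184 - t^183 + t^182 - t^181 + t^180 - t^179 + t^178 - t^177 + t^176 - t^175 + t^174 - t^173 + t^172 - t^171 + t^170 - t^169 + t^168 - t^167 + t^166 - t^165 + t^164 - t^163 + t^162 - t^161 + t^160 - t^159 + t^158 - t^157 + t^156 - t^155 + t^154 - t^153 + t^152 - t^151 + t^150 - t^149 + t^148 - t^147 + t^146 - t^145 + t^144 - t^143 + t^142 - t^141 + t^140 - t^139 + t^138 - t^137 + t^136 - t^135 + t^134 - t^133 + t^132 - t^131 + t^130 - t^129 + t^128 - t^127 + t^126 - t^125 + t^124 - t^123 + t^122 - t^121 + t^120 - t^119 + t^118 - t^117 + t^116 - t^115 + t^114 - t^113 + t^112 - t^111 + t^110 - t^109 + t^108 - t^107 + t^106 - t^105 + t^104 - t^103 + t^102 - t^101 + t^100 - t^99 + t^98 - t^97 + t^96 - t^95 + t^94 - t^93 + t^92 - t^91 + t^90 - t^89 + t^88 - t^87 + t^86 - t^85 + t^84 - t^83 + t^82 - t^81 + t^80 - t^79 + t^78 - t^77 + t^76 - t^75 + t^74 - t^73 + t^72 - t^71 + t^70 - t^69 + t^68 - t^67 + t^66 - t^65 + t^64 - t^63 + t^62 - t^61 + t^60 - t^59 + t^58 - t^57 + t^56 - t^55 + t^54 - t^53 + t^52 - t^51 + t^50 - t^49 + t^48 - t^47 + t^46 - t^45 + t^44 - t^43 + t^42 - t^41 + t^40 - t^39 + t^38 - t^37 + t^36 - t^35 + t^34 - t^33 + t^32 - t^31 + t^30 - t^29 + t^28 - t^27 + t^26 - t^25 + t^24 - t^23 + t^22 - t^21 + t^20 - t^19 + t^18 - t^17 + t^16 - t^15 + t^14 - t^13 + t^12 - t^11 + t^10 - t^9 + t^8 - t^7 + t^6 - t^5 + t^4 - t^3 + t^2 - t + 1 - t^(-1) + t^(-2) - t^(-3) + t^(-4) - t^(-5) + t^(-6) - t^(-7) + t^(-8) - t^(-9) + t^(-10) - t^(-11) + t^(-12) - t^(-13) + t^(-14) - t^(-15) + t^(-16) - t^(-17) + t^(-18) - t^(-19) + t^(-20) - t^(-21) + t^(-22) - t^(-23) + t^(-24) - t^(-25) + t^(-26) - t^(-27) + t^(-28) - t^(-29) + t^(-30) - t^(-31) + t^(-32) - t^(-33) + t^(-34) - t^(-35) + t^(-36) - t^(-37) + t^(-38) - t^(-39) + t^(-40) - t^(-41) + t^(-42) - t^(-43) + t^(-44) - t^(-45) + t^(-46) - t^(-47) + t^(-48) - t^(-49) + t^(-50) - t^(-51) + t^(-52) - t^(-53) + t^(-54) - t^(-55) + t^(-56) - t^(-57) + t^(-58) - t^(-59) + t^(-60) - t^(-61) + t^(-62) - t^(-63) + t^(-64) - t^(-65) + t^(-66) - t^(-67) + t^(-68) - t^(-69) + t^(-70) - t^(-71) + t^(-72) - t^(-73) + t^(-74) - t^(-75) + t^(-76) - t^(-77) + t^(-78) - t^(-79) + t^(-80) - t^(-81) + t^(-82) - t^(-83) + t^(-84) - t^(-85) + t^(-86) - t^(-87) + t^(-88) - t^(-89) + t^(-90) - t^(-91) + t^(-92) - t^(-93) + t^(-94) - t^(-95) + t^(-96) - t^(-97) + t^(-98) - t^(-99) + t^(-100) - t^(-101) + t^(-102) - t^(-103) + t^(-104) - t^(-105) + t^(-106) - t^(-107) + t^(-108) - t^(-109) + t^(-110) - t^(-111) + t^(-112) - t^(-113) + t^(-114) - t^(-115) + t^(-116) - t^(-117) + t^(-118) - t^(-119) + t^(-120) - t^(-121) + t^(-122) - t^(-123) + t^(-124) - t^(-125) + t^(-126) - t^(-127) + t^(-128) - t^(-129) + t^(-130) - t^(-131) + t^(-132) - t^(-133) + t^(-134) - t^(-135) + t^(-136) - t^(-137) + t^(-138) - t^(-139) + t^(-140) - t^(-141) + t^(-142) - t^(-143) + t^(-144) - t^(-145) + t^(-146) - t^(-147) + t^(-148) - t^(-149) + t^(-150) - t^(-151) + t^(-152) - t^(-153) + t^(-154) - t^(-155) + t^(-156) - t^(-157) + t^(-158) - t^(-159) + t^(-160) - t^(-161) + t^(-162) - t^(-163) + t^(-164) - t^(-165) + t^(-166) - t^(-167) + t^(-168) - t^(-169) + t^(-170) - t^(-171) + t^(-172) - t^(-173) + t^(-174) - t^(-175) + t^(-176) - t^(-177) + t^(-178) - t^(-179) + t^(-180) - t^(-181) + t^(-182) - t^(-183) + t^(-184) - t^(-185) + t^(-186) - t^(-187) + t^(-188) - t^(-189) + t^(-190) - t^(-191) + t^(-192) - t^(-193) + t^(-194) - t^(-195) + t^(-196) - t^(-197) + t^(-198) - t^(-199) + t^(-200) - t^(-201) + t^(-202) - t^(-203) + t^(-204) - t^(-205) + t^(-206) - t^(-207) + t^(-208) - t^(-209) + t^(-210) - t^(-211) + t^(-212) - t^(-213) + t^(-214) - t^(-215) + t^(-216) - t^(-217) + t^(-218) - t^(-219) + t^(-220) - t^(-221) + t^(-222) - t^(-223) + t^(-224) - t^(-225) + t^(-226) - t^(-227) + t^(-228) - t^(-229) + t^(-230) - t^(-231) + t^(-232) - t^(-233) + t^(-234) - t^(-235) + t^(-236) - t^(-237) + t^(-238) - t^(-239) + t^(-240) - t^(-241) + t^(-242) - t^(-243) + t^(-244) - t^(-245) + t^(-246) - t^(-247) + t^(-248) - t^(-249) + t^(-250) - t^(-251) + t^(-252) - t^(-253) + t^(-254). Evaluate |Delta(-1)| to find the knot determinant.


Step 1: The polynomial has 509 terms with alternating signs, exponents from 254 down to -254.
Step 2: Substitute t = -1. The i-th term has coefficient (-1)^i and exponent (m-i),
  so its value is (-1)^i * (-1)^(m-i) = (-1)^m = 1 for every i.
Step 3: All 509 terms equal 1, so Delta(-1) = 509 * (1) = 509
Step 4: |Delta(-1)| = 509

509


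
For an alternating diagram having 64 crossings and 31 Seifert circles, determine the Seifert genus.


For alternating knots, g = (c - s + 1)/2.
= (64 - 31 + 1)/2
= 34/2 = 17

17


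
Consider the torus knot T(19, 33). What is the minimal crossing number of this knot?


For a torus knot T(p, q) with gcd(p,q)=1,
the crossing number is min(p*(q-1), q*(p-1)).
p*(q-1) = 19*32 = 608
q*(p-1) = 33*18 = 594
min(608, 594) = 594

594


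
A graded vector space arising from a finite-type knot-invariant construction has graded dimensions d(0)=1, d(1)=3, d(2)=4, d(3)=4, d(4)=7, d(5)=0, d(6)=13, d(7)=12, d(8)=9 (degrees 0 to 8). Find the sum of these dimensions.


Total dimension = d(0) + d(1) + ... + d(8)
= 1 + 3 + 4 + 4 + 7 + 0 + 13 + 12 + 9
= 53

53


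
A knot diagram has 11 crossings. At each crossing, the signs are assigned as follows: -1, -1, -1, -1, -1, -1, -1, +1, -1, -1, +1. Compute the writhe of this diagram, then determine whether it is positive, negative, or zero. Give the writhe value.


Step 1: Count positive crossings (+1).
Positive crossings: 2
Step 2: Count negative crossings (-1).
Negative crossings: 9
Step 3: Writhe = (positive) - (negative)
w = 2 - 9 = -7
Step 4: |w| = 7, and w is negative

-7


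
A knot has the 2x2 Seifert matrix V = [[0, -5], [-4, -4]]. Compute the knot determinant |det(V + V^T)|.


Step 1: Form V + V^T where V = [[0, -5], [-4, -4]]
  V^T = [[0, -4], [-5, -4]]
  V + V^T = [[0, -9], [-9, -8]]
Step 2: det(V + V^T) = 0*(-8) - (-9)*(-9)
  = 0 - 81 = -81
Step 3: Knot determinant = |det(V + V^T)| = |-81| = 81

81


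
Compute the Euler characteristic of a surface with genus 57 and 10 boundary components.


chi = 2 - 2g - b
= 2 - 2*57 - 10
= 2 - 114 - 10 = -122

-122


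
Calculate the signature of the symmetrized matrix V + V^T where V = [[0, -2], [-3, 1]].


Step 1: V + V^T = [[0, -5], [-5, 2]]
Step 2: trace = 2, det = -25
Step 3: Discriminant = 2^2 - 4*(-25) = 104
Step 4: Eigenvalues: 6.09902, -4.09902
Step 5: Signature = (# positive eigenvalues) - (# negative eigenvalues) = 0

0


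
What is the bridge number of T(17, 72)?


The bridge number of T(p,q) is min(p,q).
min(17, 72) = 17

17


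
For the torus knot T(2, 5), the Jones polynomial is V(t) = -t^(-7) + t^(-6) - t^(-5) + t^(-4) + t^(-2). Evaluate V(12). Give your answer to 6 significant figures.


Substituting t = 12 into V(t) = -t^(-7) + t^(-6) - t^(-5) + t^(-4) + t^(-2):
  (-)t^(-7) = -2.79082e-08
  (+)t^(-6) = 3.34898e-07
  (-)t^(-5) = -4.01878e-06
  (+)t^(-4) = 4.82253e-05
  (+)t^(-2) = 0.00694444
Sum = (-2.79082e-08) + (3.34898e-07) + (-4.01878e-06) + (4.82253e-05) + (0.00694444)
= 0.006988957967
Rounded to 6 significant figures: 0.00698896

0.00698896


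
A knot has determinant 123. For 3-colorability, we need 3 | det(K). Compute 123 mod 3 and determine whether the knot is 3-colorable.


Step 1: A knot is p-colorable if and only if p divides its determinant.
Step 2: Compute 123 mod 3.
123 = 41 * 3 + 0
Step 3: 123 mod 3 = 0
Step 4: The knot is 3-colorable: yes

0


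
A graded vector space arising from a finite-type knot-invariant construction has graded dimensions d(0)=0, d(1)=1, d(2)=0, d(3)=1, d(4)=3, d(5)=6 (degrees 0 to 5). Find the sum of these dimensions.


Total dimension = d(0) + d(1) + ... + d(5)
= 0 + 1 + 0 + 1 + 3 + 6
= 11

11


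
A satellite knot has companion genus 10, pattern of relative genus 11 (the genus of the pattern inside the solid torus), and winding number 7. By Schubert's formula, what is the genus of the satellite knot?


Schubert: g(satellite) = g_rel(pattern) + |winding| * g(companion),
where g_rel(pattern) is the genus of the pattern relative to the solid torus.
= 11 + 7 * 10
= 11 + 70 = 81

81


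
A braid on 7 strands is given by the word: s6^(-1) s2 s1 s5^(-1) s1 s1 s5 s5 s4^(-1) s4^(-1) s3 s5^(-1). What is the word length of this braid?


The word length counts the number of generators (including inverses).
Listing each generator: s6^(-1), s2, s1, s5^(-1), s1, s1, s5, s5, s4^(-1), s4^(-1), s3, s5^(-1)
There are 12 generators in this braid word.

12


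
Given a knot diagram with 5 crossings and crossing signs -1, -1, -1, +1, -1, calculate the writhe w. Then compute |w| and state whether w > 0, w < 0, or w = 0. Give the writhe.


Step 1: Count positive crossings (+1).
Positive crossings: 1
Step 2: Count negative crossings (-1).
Negative crossings: 4
Step 3: Writhe = (positive) - (negative)
w = 1 - 4 = -3
Step 4: |w| = 3, and w is negative

-3


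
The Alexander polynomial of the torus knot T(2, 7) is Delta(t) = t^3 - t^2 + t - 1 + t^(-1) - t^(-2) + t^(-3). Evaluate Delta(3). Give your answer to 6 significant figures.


Substituting t = 3 into Delta(t) = t^3 - t^2 + t - 1 + t^(-1) - t^(-2) + t^(-3):
Term values: (27) + (-9) + (3) + (-1) + (0.333333) + (-0.111111) + (0.037037)
Sum = 20.25925926
Rounded to 6 significant figures: 20.2593

20.2593


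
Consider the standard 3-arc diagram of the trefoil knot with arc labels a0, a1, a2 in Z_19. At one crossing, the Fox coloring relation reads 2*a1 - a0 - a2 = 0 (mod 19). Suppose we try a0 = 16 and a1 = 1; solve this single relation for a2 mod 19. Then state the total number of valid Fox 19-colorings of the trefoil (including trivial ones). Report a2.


Step 1: Apply the given crossing relation 2*a1 - a0 - a2 = 0 (mod 19).
  a2 = 2*a1 - a0 mod 19
  a2 = 2*1 - 16 mod 19
  a2 = 2 - 16 mod 19
  a2 = -14 mod 19 = 5
Step 2: The trefoil has determinant 3.
  Number of Fox p-colorings (p prime) is p^2 if p = 3, else p.
  Since 19 does not divide 3, only trivial (constant) colorings exist.
  (So the trial a0 = 16, a1 = 1 with a0 != a1 does NOT extend to a valid coloring of the whole trefoil: the other two crossing relations require 3*(a1 - a0) = 0 (mod 19), which fails.)
  Total colorings = 19
Step 3: a2 = 5, total Fox 19-colorings = 19

5


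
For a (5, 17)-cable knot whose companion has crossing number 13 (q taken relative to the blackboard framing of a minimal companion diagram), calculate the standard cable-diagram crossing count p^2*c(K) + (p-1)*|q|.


Step 1: Each of the c(K) crossings of the companion diagram becomes p*p = p^2 crossings among the p parallel strands, and each of the |q| twists s_1 s_2 ... s_(p-1) adds (p-1) crossings.
  Crossings = p^2 * c(K) + (p-1)*|q|
Step 2: = 5^2 * 13 + (5-1)*17
Step 3: = 25*13 + 4*17
Step 4: = 325 + 68 = 393

393


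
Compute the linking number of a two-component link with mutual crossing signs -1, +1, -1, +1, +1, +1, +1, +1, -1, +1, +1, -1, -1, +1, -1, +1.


Step 1: Count positive crossings: 10
Step 2: Count negative crossings: 6
Step 3: Sum of signs = 10 - 6 = 4
Step 4: Linking number = sum/2 = 4/2 = 2

2


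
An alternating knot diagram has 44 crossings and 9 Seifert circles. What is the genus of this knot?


For alternating knots, g = (c - s + 1)/2.
= (44 - 9 + 1)/2
= 36/2 = 18

18


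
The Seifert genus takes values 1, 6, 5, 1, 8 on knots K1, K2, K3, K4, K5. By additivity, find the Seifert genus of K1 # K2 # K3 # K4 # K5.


The Seifert genus is additive under connected sum.
Seifert genus(K1 # K2 # K3 # K4 # K5) = (1) + (6) + (5) + (1) + (8)
= 21

21


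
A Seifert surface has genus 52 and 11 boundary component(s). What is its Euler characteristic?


chi = 2 - 2g - b
= 2 - 2*52 - 11
= 2 - 104 - 11 = -113

-113


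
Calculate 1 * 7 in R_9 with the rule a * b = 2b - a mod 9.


1 * 7 = 2*7 - 1 mod 9
= 14 - 1 mod 9
= 13 mod 9 = 4

4


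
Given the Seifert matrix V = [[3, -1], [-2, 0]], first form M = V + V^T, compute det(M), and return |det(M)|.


Step 1: Form V + V^T where V = [[3, -1], [-2, 0]]
  V^T = [[3, -2], [-1, 0]]
  V + V^T = [[6, -3], [-3, 0]]
Step 2: det(V + V^T) = 6*0 - (-3)*(-3)
  = 0 - 9 = -9
Step 3: Knot determinant = |det(V + V^T)| = |-9| = 9

9


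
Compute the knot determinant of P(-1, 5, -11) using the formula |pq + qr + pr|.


Step 1: Compute pq + qr + pr.
pq = (-1)*5 = -5
qr = 5*(-11) = -55
pr = (-1)*(-11) = 11
pq + qr + pr = -5 + (-55) + 11 = -49
Step 2: Take absolute value.
det(P(-1,5,-11)) = |-49| = 49

49


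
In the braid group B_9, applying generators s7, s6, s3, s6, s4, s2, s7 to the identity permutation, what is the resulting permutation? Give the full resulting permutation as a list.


Starting with identity [1, 2, 3, 4, 5, 6, 7, 8, 9].
Apply generators in sequence:
  After s7: [1, 2, 3, 4, 5, 6, 8, 7, 9]
  After s6: [1, 2, 3, 4, 5, 8, 6, 7, 9]
  After s3: [1, 2, 4, 3, 5, 8, 6, 7, 9]
  After s6: [1, 2, 4, 3, 5, 6, 8, 7, 9]
  After s4: [1, 2, 4, 5, 3, 6, 8, 7, 9]
  After s2: [1, 4, 2, 5, 3, 6, 8, 7, 9]
  After s7: [1, 4, 2, 5, 3, 6, 7, 8, 9]
Final permutation: [1, 4, 2, 5, 3, 6, 7, 8, 9]

[1, 4, 2, 5, 3, 6, 7, 8, 9]


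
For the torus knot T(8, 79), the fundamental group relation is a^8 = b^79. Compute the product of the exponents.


The relation is a^8 = b^79.
Product of exponents = 8 * 79
= 632

632


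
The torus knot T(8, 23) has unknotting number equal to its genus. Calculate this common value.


For a torus knot T(p,q), both the unknotting number and genus equal (p-1)(q-1)/2.
= (8-1)(23-1)/2
= 7*22/2
= 154/2 = 77

77


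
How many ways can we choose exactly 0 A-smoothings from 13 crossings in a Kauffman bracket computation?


We choose which 0 of 13 crossings get A-smoothings.
C(13, 0) = 13! / (0! * 13!)
= 1

1


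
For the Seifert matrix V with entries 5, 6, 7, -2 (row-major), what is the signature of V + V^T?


Step 1: V + V^T = [[10, 13], [13, -4]]
Step 2: trace = 6, det = -209
Step 3: Discriminant = 6^2 - 4*(-209) = 872
Step 4: Eigenvalues: 17.7648, -11.7648
Step 5: Signature = (# positive eigenvalues) - (# negative eigenvalues) = 0

0


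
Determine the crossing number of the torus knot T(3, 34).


For a torus knot T(p, q) with gcd(p,q)=1,
the crossing number is min(p*(q-1), q*(p-1)).
p*(q-1) = 3*33 = 99
q*(p-1) = 34*2 = 68
min(99, 68) = 68

68


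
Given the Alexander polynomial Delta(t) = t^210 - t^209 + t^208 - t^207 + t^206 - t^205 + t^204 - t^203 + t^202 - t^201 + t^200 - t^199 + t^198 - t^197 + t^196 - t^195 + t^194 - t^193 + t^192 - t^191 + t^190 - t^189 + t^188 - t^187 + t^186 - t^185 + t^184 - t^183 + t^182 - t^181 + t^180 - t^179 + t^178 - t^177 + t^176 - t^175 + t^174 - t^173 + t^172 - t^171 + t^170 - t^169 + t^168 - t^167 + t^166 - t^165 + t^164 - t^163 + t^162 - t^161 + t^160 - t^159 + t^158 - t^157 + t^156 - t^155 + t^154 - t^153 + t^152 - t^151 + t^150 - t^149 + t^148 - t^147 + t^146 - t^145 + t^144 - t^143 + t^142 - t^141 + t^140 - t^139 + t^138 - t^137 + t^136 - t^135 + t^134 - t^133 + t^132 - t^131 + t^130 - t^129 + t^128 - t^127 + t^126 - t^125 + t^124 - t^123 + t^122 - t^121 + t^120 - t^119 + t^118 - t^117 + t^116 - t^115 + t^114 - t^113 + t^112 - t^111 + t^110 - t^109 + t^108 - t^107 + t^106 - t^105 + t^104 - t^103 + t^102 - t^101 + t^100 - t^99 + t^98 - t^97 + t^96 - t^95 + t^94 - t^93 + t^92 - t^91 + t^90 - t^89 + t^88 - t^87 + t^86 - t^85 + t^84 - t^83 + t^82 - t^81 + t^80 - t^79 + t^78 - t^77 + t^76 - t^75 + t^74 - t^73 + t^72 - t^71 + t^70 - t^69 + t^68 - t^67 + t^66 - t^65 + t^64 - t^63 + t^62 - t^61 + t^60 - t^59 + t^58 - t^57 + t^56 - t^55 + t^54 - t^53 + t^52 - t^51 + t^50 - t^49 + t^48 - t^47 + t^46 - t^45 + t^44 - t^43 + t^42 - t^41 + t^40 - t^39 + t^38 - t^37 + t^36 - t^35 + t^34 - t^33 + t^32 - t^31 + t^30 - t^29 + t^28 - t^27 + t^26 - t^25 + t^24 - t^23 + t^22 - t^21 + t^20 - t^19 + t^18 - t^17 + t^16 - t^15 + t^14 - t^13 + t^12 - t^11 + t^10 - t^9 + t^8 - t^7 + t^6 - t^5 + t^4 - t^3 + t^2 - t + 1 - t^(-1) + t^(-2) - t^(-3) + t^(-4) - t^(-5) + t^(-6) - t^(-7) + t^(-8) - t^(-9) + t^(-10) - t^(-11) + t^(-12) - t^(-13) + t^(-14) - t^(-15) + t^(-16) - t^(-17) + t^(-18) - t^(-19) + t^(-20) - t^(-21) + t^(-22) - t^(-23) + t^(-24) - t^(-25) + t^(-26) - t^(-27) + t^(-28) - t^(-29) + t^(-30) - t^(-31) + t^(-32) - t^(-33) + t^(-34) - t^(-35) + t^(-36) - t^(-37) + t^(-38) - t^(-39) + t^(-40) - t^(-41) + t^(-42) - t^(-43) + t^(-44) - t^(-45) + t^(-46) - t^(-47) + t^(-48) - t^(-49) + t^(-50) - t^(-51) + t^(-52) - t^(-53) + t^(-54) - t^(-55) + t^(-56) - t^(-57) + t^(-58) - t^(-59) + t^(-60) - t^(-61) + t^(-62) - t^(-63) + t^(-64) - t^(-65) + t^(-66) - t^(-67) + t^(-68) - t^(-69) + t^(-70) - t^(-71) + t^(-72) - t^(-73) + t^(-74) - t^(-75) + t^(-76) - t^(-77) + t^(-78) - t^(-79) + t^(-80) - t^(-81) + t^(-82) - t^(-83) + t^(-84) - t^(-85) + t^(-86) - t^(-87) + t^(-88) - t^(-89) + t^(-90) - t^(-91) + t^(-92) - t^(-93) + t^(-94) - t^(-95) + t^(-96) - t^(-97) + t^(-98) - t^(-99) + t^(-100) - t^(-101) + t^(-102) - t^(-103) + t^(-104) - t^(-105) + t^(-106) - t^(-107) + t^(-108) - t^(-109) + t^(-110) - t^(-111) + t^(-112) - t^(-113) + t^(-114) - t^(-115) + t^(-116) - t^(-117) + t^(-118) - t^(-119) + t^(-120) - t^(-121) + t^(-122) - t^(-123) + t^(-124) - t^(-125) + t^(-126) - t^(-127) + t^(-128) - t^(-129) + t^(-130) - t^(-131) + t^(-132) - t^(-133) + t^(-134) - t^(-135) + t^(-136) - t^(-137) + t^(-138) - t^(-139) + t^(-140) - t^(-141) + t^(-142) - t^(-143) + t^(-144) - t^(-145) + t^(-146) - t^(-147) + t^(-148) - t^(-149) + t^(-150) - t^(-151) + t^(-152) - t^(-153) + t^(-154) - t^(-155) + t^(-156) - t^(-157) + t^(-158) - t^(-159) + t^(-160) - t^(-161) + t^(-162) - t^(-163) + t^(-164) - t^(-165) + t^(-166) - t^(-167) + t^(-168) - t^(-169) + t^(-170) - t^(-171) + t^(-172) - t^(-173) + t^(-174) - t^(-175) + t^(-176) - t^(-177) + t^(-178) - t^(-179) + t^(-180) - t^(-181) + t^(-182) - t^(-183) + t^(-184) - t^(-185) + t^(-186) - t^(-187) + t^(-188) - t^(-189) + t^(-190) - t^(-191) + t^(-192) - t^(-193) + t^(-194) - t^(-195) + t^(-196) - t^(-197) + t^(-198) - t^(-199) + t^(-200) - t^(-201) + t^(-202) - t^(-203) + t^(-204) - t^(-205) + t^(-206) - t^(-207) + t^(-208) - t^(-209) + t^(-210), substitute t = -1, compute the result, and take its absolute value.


Step 1: The polynomial has 421 terms with alternating signs, exponents from 210 down to -210.
Step 2: Substitute t = -1. The i-th term has coefficient (-1)^i and exponent (m-i),
  so its value is (-1)^i * (-1)^(m-i) = (-1)^m = 1 for every i.
Step 3: All 421 terms equal 1, so Delta(-1) = 421 * (1) = 421
Step 4: |Delta(-1)| = 421

421
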